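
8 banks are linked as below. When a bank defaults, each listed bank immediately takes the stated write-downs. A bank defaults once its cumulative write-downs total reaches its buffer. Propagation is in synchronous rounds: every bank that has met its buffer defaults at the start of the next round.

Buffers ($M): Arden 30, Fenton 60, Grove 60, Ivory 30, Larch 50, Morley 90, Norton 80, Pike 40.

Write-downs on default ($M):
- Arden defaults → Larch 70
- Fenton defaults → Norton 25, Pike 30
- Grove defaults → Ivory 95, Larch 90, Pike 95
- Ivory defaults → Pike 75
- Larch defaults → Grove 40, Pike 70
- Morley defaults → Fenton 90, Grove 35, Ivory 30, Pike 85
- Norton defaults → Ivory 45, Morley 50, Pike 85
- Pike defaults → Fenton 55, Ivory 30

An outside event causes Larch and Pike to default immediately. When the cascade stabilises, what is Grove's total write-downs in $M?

Round 1 — Larch, Pike default (initial).
  Fenton: +55 → 55 < 60
  Grove: +40 → 40 < 60
  Ivory: +30 → 30 ≥ 30
Round 2 — Ivory defaults.
No further defaults.

40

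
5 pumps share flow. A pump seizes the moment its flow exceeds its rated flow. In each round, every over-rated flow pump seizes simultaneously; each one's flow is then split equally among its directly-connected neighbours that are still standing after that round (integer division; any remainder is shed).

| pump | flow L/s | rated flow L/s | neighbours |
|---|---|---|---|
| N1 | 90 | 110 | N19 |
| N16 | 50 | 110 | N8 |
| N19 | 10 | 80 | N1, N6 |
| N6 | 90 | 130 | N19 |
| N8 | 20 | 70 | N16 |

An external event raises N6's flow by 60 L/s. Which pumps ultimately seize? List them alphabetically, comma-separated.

Round 1 — N6 at 150 > 130. N6 seizes.
  N6 sheds 150 L/s to N19: 150 each.
    N19: 10+150 = 160 > 80
Round 2 — N19 seizes.
  N19 sheds 160 L/s to N1: 160 each.
    N1: 90+160 = 250 > 110
Round 3 — N1 seizes.
  N1 sheds 250 L/s: no online neighbours, lost.
No further seizures.

N1, N19, N6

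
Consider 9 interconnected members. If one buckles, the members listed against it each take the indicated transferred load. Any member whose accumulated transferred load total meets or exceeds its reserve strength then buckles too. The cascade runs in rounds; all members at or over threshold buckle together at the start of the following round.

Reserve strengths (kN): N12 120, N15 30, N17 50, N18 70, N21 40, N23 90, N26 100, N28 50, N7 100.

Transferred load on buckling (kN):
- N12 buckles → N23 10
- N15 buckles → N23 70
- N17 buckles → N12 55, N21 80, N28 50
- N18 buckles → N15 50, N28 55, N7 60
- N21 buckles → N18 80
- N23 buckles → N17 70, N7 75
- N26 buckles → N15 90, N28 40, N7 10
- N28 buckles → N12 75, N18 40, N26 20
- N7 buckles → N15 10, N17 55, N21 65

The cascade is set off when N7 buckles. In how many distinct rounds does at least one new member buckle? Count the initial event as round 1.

Round 1 — N7 buckles (initial).
  N15: +10 → 10 < 30
  N17: +55 → 55 ≥ 50
  N21: +65 → 65 ≥ 40
Round 2 — N17, N21 buckle.
  N12: +55 → 55 < 120
  N18: +80 → 80 ≥ 70
  N28: +50 → 50 ≥ 50
Round 3 — N18, N28 buckle.
  N12: +75 → 130 ≥ 120
  N15: +50 → 60 ≥ 30
  N26: +20 → 20 < 100
Round 4 — N12, N15 buckle.
  N23: +10+70 → 80 < 90
No further bucklings.

4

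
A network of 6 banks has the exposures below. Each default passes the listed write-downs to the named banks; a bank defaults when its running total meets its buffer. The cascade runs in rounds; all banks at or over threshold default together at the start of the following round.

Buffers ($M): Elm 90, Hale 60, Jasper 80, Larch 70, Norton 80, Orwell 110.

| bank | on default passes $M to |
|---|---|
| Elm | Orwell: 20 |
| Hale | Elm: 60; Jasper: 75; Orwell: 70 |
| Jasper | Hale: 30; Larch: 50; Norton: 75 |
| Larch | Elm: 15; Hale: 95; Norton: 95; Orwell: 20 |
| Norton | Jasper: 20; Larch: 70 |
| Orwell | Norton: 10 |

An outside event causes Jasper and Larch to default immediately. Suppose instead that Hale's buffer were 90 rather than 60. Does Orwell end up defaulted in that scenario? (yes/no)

With Hale's buffer at 90:
Round 1 — Jasper, Larch default (initial).
  Elm: +15 → 15 < 90
  Hale: +30+95 → 125 ≥ 90
  Norton: +75+95 → 170 ≥ 80
  Orwell: +20 → 20 < 110
Round 2 — Hale, Norton default.
  Elm: +60 → 75 < 90
  Orwell: +70 → 90 < 110
No further defaults.

no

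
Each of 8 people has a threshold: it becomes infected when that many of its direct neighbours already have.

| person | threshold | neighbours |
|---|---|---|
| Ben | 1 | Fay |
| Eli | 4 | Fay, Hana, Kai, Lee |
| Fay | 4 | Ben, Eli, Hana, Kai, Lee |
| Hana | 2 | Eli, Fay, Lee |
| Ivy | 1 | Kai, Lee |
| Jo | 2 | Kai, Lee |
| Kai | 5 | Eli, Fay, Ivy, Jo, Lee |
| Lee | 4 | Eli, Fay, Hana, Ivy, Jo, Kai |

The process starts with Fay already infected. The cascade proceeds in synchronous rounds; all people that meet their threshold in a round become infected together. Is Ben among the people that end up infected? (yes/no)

yes

Round 1 — Fay becomes infected (initial).
Round 2 — checking thresholds:
  Ben: 1 of 1 neighbours ≥ 1, becomes infected.
  Eli: 1 of 4 neighbours < 4, below threshold.
  Hana: 1 of 3 neighbours < 2, below threshold.
  Kai: 1 of 5 neighbours < 5, below threshold.
  Lee: 1 of 6 neighbours < 4, below threshold.
Round 3 — no new infections; cascade stops.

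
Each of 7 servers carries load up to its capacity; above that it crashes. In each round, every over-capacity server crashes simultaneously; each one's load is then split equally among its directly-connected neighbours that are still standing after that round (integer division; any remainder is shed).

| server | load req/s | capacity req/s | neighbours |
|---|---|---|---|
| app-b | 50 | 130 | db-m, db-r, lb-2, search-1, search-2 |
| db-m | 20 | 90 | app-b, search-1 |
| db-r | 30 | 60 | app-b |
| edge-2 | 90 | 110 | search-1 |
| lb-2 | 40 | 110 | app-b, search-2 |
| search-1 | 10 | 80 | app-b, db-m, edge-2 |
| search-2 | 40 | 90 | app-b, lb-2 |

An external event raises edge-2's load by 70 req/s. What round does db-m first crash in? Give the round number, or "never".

3

Round 1 — edge-2 at 160 > 110. edge-2 crashes.
  edge-2 sheds 160 req/s to search-1: 160 each.
    search-1: 10+160 = 170 > 80
Round 2 — search-1 crashes.
  search-1 sheds 170 req/s to app-b, db-m: 85 each.
    app-b: 50+85 = 135 > 130
    db-m: 20+85 = 105 > 90
Round 3 — app-b, db-m crash.
  app-b sheds 135 req/s to db-r, lb-2, search-2: 45 each.
    db-r: 30+45 = 75 > 60
    lb-2: 40+45 = 85 ≤ 110
    search-2: 40+45 = 85 ≤ 90
  db-m sheds 105 req/s: no online neighbours, lost.
Round 4 — db-r crashes.
  db-r sheds 75 req/s: no online neighbours, lost.
No further crashes.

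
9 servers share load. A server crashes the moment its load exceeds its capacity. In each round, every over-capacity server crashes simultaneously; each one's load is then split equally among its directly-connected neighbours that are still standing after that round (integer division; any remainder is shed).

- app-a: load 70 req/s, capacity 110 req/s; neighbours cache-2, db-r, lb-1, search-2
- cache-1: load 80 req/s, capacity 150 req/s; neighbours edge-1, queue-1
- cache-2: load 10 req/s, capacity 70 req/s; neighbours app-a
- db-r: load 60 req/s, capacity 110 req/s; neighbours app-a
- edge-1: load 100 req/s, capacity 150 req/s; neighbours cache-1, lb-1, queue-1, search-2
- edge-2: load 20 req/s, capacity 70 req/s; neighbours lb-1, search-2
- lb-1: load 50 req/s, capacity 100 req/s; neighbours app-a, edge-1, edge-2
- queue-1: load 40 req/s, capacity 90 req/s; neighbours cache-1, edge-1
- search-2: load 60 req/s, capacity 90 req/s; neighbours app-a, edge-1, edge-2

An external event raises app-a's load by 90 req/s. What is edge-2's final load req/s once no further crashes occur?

Round 1 — app-a at 160 > 110. app-a crashes.
  app-a sheds 160 req/s to cache-2, db-r, lb-1, search-2: 40 each.
    cache-2: 10+40 = 50 ≤ 70
    db-r: 60+40 = 100 ≤ 110
    lb-1: 50+40 = 90 ≤ 100
    search-2: 60+40 = 100 > 90
Round 2 — search-2 crashes.
  search-2 sheds 100 req/s to edge-1, edge-2: 50 each.
    edge-1: 100+50 = 150 ≤ 150
    edge-2: 20+50 = 70 ≤ 70
No further crashes.

70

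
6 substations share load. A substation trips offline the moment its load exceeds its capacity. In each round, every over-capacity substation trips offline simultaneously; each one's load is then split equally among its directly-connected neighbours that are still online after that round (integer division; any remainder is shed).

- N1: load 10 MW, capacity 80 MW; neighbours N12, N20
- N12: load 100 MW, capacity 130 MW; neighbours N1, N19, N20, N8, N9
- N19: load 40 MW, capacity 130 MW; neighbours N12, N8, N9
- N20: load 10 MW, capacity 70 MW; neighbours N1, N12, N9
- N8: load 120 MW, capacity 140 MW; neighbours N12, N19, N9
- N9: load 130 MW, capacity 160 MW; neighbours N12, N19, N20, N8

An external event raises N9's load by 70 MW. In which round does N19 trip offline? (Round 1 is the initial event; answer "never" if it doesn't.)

3

Round 1 — N9 at 200 > 160. N9 trips offline.
  N9 sheds 200 MW to N12, N19, N20, N8: 50 each.
    N12: 100+50 = 150 > 130
    N19: 40+50 = 90 ≤ 130
    N20: 10+50 = 60 ≤ 70
    N8: 120+50 = 170 > 140
Round 2 — N12, N8 trip offline.
  N12 sheds 150 MW to N1, N19, N20: 50 each.
    N1: 10+50 = 60 ≤ 80
    N19: 90+50 = 140 > 130
    N20: 60+50 = 110 > 70
  N8 sheds 170 MW to N19: 170 each.
    N19: 140+170 = 310 > 130
Round 3 — N19, N20 trip offline.
  N19 sheds 310 MW: no online neighbours, lost.
  N20 sheds 110 MW to N1: 110 each.
    N1: 60+110 = 170 > 80
Round 4 — N1 trips offline.
  N1 sheds 170 MW: no online neighbours, lost.
No further trips.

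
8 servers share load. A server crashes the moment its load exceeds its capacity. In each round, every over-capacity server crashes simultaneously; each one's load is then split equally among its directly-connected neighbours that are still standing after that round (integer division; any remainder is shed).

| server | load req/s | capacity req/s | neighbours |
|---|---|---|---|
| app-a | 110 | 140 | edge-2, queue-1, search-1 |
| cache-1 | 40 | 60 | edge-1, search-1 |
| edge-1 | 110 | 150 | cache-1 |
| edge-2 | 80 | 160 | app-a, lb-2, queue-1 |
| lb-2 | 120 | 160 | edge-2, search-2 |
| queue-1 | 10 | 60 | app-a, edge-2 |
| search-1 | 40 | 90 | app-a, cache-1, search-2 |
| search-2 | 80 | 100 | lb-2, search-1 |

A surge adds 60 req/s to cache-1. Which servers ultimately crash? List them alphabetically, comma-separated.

Round 1 — cache-1 at 100 > 60. cache-1 crashes.
  cache-1 sheds 100 req/s to edge-1, search-1: 50 each.
    edge-1: 110+50 = 160 > 150
    search-1: 40+50 = 90 ≤ 90
Round 2 — edge-1 crashes.
  edge-1 sheds 160 req/s: no online neighbours, lost.
No further crashes.

cache-1, edge-1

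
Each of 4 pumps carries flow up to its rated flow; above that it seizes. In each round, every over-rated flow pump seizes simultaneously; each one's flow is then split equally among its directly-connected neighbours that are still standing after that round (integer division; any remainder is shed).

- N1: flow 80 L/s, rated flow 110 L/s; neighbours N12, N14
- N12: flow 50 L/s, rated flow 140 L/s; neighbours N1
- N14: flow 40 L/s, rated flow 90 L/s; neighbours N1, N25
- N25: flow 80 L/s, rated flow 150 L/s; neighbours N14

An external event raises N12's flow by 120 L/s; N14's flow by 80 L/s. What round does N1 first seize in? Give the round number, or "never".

2

Round 1 — N12 at 170 > 140; N14 at 120 > 90. N12, N14 seize.
  N12 sheds 170 L/s to N1: 170 each.
    N1: 80+170 = 250 > 110
  N14 sheds 120 L/s to N1, N25: 60 each.
    N1: 250+60 = 310 > 110
    N25: 80+60 = 140 ≤ 150
Round 2 — N1 seizes.
  N1 sheds 310 L/s: no online neighbours, lost.
No further seizures.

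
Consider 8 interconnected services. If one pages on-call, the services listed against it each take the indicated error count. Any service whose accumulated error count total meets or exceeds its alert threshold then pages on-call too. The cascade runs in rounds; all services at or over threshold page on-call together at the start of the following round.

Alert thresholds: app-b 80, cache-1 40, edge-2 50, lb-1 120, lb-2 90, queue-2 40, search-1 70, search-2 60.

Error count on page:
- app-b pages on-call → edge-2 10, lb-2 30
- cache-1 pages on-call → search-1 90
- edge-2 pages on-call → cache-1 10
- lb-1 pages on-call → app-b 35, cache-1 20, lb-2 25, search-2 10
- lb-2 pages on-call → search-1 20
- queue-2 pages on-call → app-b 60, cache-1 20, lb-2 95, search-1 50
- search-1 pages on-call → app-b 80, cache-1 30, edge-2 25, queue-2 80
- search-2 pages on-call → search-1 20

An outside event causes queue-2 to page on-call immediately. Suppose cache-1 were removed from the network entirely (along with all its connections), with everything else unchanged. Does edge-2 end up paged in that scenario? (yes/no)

no

With cache-1 removed:
Round 1 — queue-2 pages on-call (initial).
  app-b: +60 → 60 < 80
  lb-2: +95 → 95 ≥ 90
  search-1: +50 → 50 < 70
Round 2 — lb-2 pages on-call.
  search-1: +20 → 70 ≥ 70
Round 3 — search-1 pages on-call.
  app-b: +80 → 140 ≥ 80
  edge-2: +25 → 25 < 50
Round 4 — app-b pages on-call.
  edge-2: +10 → 35 < 50
No further pages.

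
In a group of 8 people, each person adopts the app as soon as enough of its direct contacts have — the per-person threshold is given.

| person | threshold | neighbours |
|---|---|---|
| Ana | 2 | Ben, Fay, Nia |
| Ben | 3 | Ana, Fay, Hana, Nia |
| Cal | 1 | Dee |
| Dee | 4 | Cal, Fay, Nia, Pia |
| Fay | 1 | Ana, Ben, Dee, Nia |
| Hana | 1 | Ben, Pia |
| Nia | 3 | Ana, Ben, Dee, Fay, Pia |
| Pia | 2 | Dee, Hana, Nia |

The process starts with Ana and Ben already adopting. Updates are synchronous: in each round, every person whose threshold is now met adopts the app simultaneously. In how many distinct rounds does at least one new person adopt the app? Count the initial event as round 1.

Round 1 — Ana, Ben adopt the app (initial).
Round 2 — checking thresholds:
  Fay: 2 of 4 neighbours ≥ 1, adopts the app.
  Hana: 1 of 2 neighbours ≥ 1, adopts the app.
  Nia: 2 of 5 neighbours < 3, not yet.
Round 3 — checking thresholds:
  Dee: 1 of 4 neighbours < 4, not yet.
  Nia: 3 of 5 neighbours ≥ 3, adopts the app.
  Pia: 1 of 3 neighbours < 2, not yet.
Round 4 — checking thresholds:
  Dee: 2 of 4 neighbours < 4, not yet.
  Pia: 2 of 3 neighbours ≥ 2, adopts the app.
Round 5 — no new adoptions; cascade stops.

4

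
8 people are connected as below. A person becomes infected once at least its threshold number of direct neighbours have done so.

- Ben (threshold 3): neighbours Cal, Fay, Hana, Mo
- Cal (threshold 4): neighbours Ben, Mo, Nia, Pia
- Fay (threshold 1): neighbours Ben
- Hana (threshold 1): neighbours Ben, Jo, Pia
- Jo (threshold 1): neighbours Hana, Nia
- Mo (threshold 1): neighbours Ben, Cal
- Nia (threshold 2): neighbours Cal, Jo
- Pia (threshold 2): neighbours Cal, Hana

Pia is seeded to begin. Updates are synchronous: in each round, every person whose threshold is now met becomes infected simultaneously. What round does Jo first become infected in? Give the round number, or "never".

Round 1 — Pia becomes infected (initial).
Round 2 — checking thresholds:
  Cal: 1 of 4 neighbours < 4, below threshold.
  Hana: 1 of 3 neighbours ≥ 1, becomes infected.
Round 3 — checking thresholds:
  Ben: 1 of 4 neighbours < 3, below threshold.
  Cal: 1 of 4 neighbours < 4, below threshold.
  Jo: 1 of 2 neighbours ≥ 1, becomes infected.
Round 4 — no new infections; cascade stops.

3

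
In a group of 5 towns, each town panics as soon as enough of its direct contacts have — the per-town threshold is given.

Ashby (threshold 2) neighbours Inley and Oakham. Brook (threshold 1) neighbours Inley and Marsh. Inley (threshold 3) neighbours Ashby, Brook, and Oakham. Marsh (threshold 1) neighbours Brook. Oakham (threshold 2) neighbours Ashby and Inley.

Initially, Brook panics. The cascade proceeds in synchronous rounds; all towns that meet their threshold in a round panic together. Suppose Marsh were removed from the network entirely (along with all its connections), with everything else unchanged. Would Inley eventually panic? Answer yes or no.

With Marsh removed:
Round 1 — Brook panics (initial).
Round 2 — no new panics; cascade stops.

no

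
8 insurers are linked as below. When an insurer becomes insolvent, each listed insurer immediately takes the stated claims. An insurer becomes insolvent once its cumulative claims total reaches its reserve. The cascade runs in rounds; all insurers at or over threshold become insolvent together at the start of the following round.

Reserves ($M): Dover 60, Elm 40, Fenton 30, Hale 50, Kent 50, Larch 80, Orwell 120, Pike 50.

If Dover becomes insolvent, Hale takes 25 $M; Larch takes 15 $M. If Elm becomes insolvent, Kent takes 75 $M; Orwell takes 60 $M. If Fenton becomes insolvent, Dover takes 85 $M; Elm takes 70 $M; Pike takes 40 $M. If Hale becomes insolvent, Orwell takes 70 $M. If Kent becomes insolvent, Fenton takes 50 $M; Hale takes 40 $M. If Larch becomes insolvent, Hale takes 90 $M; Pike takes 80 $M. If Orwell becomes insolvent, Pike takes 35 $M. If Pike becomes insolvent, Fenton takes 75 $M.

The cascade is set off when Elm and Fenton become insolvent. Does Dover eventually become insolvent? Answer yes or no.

Round 1 — Elm, Fenton become insolvent (initial).
  Dover: +85 → 85 ≥ 60
  Kent: +75 → 75 ≥ 50
  Orwell: +60 → 60 < 120
  Pike: +40 → 40 < 50
Round 2 — Dover, Kent become insolvent.
  Hale: +25+40 → 65 ≥ 50
  Larch: +15 → 15 < 80
Round 3 — Hale becomes insolvent.
  Orwell: +70 → 130 ≥ 120
Round 4 — Orwell becomes insolvent.
  Pike: +35 → 75 ≥ 50
Round 5 — Pike becomes insolvent.
No further insolvencies.

yes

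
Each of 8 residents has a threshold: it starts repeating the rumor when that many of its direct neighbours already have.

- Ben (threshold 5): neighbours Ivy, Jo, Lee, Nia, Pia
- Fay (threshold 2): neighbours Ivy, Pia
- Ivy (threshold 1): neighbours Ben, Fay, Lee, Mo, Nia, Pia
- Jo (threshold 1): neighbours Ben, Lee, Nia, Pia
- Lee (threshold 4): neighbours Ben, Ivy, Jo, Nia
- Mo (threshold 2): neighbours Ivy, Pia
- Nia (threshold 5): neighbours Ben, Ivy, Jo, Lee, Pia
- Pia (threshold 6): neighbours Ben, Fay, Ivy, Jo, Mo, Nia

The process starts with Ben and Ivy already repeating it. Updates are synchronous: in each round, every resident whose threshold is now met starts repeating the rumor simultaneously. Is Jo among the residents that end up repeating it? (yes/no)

yes

Round 1 — Ben, Ivy start repeating the rumor (initial).
Round 2 — checking thresholds:
  Fay: 1 of 2 neighbours < 2, holds.
  Jo: 1 of 4 neighbours ≥ 1, starts repeating the rumor.
  Lee: 2 of 4 neighbours < 4, holds.
  Mo: 1 of 2 neighbours < 2, holds.
  Nia: 2 of 5 neighbours < 5, holds.
  Pia: 2 of 6 neighbours < 6, holds.
Round 3 — no new spreads; cascade stops.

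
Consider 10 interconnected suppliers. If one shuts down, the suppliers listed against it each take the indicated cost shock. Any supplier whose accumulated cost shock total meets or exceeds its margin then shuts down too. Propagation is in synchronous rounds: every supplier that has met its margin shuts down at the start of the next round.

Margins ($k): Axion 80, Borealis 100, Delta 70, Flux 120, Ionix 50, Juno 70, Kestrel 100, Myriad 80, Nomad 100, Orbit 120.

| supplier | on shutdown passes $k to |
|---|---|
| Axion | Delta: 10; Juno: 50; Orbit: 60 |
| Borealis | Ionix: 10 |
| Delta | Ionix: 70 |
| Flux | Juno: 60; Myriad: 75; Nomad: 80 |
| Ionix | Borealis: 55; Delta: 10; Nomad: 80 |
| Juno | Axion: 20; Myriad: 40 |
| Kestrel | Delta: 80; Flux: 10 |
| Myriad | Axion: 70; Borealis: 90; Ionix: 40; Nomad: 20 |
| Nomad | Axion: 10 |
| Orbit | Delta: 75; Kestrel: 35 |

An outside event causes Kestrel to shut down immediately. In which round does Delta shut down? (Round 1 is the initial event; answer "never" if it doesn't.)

2

Round 1 — Kestrel shuts down (initial).
  Delta: +80 → 80 ≥ 70
  Flux: +10 → 10 < 120
Round 2 — Delta shuts down.
  Ionix: +70 → 70 ≥ 50
Round 3 — Ionix shuts down.
  Borealis: +55 → 55 < 100
  Nomad: +80 → 80 < 100
No further shutdowns.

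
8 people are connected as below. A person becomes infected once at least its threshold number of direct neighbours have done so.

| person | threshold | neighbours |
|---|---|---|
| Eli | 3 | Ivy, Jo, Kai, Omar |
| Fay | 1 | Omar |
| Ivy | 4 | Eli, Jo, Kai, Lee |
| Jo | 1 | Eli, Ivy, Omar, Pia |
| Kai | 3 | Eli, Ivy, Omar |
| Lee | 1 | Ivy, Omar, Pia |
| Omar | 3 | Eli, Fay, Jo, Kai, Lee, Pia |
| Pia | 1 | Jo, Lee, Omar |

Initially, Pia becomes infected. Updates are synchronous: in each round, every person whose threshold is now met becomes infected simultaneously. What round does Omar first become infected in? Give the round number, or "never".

Round 1 — Pia becomes infected (initial).
Round 2 — checking thresholds:
  Jo: 1 of 4 neighbours ≥ 1, becomes infected.
  Lee: 1 of 3 neighbours ≥ 1, becomes infected.
  Omar: 1 of 6 neighbours < 3, below threshold.
Round 3 — checking thresholds:
  Eli: 1 of 4 neighbours < 3, below threshold.
  Ivy: 2 of 4 neighbours < 4, below threshold.
  Omar: 3 of 6 neighbours ≥ 3, becomes infected.
Round 4 — checking thresholds:
  Eli: 2 of 4 neighbours < 3, below threshold.
  Fay: 1 of 1 neighbours ≥ 1, becomes infected.
  Ivy: 2 of 4 neighbours < 4, below threshold.
  Kai: 1 of 3 neighbours < 3, below threshold.
Round 5 — no new infections; cascade stops.

3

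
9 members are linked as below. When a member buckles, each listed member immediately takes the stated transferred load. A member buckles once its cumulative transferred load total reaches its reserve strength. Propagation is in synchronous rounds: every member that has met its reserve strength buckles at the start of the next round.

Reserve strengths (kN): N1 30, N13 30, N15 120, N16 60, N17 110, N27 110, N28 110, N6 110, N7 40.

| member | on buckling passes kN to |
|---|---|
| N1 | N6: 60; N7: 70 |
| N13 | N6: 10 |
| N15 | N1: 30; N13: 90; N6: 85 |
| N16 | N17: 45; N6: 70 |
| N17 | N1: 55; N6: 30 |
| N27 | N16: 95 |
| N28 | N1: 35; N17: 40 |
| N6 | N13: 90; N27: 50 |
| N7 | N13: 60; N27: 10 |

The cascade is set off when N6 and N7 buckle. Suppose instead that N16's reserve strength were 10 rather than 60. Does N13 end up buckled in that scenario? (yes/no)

With N16's reserve strength at 10:
Round 1 — N6, N7 buckle (initial).
  N13: +90+60 → 150 ≥ 30
  N27: +50+10 → 60 < 110
Round 2 — N13 buckles.
No further bucklings.

yes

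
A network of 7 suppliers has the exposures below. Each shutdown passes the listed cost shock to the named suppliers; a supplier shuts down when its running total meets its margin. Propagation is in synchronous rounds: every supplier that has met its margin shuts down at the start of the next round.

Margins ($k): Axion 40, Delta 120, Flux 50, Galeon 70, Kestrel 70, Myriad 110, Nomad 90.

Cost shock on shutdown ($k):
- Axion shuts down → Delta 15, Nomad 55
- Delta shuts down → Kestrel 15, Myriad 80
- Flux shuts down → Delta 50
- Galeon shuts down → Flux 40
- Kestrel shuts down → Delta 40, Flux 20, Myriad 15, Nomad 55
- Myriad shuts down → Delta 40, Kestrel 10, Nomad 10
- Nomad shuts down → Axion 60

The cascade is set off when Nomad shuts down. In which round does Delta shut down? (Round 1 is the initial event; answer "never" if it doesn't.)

Round 1 — Nomad shuts down (initial).
  Axion: +60 → 60 ≥ 40
Round 2 — Axion shuts down.
  Delta: +15 → 15 < 120
No further shutdowns.

never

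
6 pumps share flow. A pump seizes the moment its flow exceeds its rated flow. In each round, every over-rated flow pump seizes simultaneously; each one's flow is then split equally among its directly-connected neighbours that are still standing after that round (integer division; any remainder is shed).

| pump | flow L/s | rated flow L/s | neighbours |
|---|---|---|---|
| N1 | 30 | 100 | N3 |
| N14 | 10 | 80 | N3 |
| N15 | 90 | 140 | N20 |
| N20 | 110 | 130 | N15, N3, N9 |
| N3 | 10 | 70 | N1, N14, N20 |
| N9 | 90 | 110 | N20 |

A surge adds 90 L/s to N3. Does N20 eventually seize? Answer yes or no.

yes

Round 1 — N3 at 100 > 70. N3 seizes.
  N3 sheds 100 L/s to N1, N14, N20: 33 each (1 lost).
    N1: 30+33 = 63 ≤ 100
    N14: 10+33 = 43 ≤ 80
    N20: 110+33 = 143 > 130
Round 2 — N20 seizes.
  N20 sheds 143 L/s to N15, N9: 71 each (1 lost).
    N15: 90+71 = 161 > 140
    N9: 90+71 = 161 > 110
Round 3 — N15, N9 seize.
  N15 sheds 161 L/s: no online neighbours, lost.
  N9 sheds 161 L/s: no online neighbours, lost.
No further seizures.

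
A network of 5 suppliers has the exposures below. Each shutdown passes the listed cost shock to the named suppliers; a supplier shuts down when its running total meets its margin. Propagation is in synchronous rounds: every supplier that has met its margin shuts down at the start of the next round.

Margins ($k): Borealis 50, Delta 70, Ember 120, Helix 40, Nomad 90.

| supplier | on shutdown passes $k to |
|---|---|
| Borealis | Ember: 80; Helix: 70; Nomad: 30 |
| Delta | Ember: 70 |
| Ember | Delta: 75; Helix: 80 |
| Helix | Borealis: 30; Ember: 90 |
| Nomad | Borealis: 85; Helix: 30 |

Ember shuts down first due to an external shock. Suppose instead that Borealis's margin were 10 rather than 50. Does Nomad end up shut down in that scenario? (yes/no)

no

With Borealis's margin at 10:
Round 1 — Ember shuts down (initial).
  Delta: +75 → 75 ≥ 70
  Helix: +80 → 80 ≥ 40
Round 2 — Delta, Helix shut down.
  Borealis: +30 → 30 ≥ 10
Round 3 — Borealis shuts down.
  Nomad: +30 → 30 < 90
No further shutdowns.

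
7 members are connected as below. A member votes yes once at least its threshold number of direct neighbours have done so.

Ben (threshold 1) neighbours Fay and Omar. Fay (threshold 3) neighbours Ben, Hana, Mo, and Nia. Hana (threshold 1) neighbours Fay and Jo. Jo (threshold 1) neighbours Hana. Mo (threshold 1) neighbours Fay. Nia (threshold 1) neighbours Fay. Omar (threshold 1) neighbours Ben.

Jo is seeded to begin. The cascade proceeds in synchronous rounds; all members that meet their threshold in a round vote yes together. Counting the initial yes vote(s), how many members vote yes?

Round 1 — Jo votes yes (initial).
Round 2 — checking thresholds:
  Hana: 1 of 2 neighbours ≥ 1, votes yes.
Round 3 — no new yes votes; cascade stops.

2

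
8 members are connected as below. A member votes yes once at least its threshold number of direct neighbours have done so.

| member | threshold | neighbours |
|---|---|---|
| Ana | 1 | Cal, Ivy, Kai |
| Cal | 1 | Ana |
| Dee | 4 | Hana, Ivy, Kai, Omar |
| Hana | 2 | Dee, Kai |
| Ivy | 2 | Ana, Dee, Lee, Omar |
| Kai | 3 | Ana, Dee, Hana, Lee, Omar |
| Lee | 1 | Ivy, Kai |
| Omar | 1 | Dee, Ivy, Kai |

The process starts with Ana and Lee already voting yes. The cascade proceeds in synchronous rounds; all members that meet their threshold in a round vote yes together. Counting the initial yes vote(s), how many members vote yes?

Round 1 — Ana, Lee vote yes (initial).
Round 2 — checking thresholds:
  Cal: 1 of 1 neighbours ≥ 1, votes yes.
  Ivy: 2 of 4 neighbours ≥ 2, votes yes.
  Kai: 2 of 5 neighbours < 3, below threshold.
Round 3 — checking thresholds:
  Dee: 1 of 4 neighbours < 4, below threshold.
  Kai: 2 of 5 neighbours < 3, below threshold.
  Omar: 1 of 3 neighbours ≥ 1, votes yes.
Round 4 — checking thresholds:
  Dee: 2 of 4 neighbours < 4, below threshold.
  Kai: 3 of 5 neighbours ≥ 3, votes yes.
Round 5 — no new yes votes; cascade stops.

6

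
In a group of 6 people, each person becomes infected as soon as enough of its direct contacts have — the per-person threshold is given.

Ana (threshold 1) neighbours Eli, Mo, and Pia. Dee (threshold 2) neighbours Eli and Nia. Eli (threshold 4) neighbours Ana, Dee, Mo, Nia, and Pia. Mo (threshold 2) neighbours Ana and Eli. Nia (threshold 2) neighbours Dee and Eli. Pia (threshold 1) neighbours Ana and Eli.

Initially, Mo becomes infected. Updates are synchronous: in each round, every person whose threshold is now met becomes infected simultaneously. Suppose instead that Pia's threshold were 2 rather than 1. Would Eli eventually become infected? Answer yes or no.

With Pia's threshold at 2:
Round 1 — Mo becomes infected (initial).
Round 2 — checking thresholds:
  Ana: 1 of 3 neighbours ≥ 1, becomes infected.
  Eli: 1 of 5 neighbours < 4, holds.
Round 3 — no new infections; cascade stops.

no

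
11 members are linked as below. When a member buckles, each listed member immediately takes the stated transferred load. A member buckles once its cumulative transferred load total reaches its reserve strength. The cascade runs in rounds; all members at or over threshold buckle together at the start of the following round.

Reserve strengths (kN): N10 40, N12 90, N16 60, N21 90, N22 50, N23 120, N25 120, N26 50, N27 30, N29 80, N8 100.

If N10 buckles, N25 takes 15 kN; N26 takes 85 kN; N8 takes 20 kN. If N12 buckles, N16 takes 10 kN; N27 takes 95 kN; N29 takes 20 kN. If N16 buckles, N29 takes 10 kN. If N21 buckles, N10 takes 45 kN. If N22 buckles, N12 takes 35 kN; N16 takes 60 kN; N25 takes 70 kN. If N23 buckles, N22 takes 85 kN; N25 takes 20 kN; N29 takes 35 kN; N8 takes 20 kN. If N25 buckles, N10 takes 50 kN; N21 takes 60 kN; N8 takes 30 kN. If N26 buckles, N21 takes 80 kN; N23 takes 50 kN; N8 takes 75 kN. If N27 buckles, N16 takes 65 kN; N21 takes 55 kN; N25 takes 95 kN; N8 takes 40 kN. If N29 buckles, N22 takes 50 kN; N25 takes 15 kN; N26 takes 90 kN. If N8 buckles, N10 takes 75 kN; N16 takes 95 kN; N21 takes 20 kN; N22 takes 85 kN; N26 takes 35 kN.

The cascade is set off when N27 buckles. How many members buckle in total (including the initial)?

Round 1 — N27 buckles (initial).
  N16: +65 → 65 ≥ 60
  N21: +55 → 55 < 90
  N25: +95 → 95 < 120
  N8: +40 → 40 < 100
Round 2 — N16 buckles.
  N29: +10 → 10 < 80
No further bucklings.

2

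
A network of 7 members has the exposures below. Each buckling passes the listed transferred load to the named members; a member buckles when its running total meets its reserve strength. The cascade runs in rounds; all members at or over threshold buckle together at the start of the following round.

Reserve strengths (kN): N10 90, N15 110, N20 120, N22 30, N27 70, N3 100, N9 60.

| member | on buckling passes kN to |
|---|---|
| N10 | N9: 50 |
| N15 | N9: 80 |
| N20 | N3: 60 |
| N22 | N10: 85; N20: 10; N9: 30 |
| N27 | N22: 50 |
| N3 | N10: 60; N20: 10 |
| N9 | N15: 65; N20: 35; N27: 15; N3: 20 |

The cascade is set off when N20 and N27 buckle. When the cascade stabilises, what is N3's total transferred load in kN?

Round 1 — N20, N27 buckle (initial).
  N22: +50 → 50 ≥ 30
  N3: +60 → 60 < 100
Round 2 — N22 buckles.
  N10: +85 → 85 < 90
  N9: +30 → 30 < 60
No further bucklings.

60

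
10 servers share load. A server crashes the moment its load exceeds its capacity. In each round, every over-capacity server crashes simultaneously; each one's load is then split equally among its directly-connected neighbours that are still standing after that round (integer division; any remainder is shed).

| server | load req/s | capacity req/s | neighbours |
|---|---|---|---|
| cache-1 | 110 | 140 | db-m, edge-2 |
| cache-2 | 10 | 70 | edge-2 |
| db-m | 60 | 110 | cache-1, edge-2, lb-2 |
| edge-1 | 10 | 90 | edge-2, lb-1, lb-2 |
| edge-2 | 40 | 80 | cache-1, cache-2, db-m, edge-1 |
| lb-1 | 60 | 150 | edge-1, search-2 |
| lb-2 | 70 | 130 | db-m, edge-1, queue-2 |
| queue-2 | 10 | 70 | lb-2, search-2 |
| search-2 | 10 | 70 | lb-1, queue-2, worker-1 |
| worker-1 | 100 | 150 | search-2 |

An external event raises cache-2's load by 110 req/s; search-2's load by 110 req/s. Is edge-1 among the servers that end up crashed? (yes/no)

yes

Round 1 — cache-2 at 120 > 70; search-2 at 120 > 70. cache-2, search-2 crash.
  cache-2 sheds 120 req/s to edge-2: 120 each.
    edge-2: 40+120 = 160 > 80
  search-2 sheds 120 req/s to lb-1, queue-2, worker-1: 40 each.
    lb-1: 60+40 = 100 ≤ 150
    queue-2: 10+40 = 50 ≤ 70
    worker-1: 100+40 = 140 ≤ 150
Round 2 — edge-2 crashes.
  edge-2 sheds 160 req/s to cache-1, db-m, edge-1: 53 each (1 lost).
    cache-1: 110+53 = 163 > 140
    db-m: 60+53 = 113 > 110
    edge-1: 10+53 = 63 ≤ 90
Round 3 — cache-1, db-m crash.
  cache-1 sheds 163 req/s: no online neighbours, lost.
  db-m sheds 113 req/s to lb-2: 113 each.
    lb-2: 70+113 = 183 > 130
Round 4 — lb-2 crashes.
  lb-2 sheds 183 req/s to edge-1, queue-2: 91 each (1 lost).
    edge-1: 63+91 = 154 > 90
    queue-2: 50+91 = 141 > 70
Round 5 — edge-1, queue-2 crash.
  edge-1 sheds 154 req/s to lb-1: 154 each.
    lb-1: 100+154 = 254 > 150
  queue-2 sheds 141 req/s: no online neighbours, lost.
Round 6 — lb-1 crashes.
  lb-1 sheds 254 req/s: no online neighbours, lost.
No further crashes.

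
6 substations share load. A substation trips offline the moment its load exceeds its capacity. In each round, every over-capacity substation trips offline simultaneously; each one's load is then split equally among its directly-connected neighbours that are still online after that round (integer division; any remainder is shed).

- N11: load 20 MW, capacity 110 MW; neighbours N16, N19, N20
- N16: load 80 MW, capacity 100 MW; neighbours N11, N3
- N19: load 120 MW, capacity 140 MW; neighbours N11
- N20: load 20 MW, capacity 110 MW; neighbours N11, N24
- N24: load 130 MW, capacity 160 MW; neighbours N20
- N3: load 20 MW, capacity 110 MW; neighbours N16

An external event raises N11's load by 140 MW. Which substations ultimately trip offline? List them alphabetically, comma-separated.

Round 1 — N11 at 160 > 110. N11 trips offline.
  N11 sheds 160 MW to N16, N19, N20: 53 each (1 lost).
    N16: 80+53 = 133 > 100
    N19: 120+53 = 173 > 140
    N20: 20+53 = 73 ≤ 110
Round 2 — N16, N19 trip offline.
  N16 sheds 133 MW to N3: 133 each.
    N3: 20+133 = 153 > 110
  N19 sheds 173 MW: no online neighbours, lost.
Round 3 — N3 trips offline.
  N3 sheds 153 MW: no online neighbours, lost.
No further trips.

N11, N16, N19, N3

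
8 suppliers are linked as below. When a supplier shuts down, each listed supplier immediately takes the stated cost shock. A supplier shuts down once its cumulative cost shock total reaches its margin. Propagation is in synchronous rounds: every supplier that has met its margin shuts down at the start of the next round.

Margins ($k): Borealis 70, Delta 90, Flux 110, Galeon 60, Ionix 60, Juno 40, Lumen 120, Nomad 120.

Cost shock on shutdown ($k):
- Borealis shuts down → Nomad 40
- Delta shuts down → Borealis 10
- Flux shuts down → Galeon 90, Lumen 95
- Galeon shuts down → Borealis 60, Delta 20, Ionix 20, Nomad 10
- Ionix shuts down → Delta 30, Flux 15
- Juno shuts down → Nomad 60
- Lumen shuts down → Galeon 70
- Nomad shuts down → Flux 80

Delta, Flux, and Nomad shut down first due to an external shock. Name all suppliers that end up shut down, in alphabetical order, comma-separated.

Borealis, Delta, Flux, Galeon, Nomad

Round 1 — Delta, Flux, Nomad shut down (initial).
  Borealis: +10 → 10 < 70
  Galeon: +90 → 90 ≥ 60
  Lumen: +95 → 95 < 120
Round 2 — Galeon shuts down.
  Borealis: +60 → 70 ≥ 70
  Ionix: +20 → 20 < 60
Round 3 — Borealis shuts down.
No further shutdowns.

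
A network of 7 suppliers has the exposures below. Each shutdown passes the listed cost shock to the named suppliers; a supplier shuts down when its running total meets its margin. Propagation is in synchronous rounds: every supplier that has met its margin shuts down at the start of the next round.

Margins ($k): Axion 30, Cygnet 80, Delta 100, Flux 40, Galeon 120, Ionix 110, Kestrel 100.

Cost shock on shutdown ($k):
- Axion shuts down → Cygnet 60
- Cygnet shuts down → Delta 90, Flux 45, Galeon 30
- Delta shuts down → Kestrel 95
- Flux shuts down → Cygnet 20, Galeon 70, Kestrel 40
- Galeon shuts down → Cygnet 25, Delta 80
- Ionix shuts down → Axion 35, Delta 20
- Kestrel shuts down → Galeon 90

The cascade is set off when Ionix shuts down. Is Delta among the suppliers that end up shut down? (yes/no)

Round 1 — Ionix shuts down (initial).
  Axion: +35 → 35 ≥ 30
  Delta: +20 → 20 < 100
Round 2 — Axion shuts down.
  Cygnet: +60 → 60 < 80
No further shutdowns.

no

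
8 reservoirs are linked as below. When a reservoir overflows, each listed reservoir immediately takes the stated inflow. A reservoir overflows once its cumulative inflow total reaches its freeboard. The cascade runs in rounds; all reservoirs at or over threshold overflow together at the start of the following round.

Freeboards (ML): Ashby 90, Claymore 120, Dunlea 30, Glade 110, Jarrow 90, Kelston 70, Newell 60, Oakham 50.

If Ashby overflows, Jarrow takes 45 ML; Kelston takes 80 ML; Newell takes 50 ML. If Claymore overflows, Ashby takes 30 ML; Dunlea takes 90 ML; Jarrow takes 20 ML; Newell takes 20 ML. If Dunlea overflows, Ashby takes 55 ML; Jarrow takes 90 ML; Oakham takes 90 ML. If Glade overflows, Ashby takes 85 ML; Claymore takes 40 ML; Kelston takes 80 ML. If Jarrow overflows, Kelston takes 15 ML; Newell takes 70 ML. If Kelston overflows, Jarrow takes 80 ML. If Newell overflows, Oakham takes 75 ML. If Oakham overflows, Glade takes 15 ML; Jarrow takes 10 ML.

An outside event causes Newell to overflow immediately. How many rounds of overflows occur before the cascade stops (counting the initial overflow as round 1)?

Round 1 — Newell overflows (initial).
  Oakham: +75 → 75 ≥ 50
Round 2 — Oakham overflows.
  Glade: +15 → 15 < 110
  Jarrow: +10 → 10 < 90
No further overflows.

2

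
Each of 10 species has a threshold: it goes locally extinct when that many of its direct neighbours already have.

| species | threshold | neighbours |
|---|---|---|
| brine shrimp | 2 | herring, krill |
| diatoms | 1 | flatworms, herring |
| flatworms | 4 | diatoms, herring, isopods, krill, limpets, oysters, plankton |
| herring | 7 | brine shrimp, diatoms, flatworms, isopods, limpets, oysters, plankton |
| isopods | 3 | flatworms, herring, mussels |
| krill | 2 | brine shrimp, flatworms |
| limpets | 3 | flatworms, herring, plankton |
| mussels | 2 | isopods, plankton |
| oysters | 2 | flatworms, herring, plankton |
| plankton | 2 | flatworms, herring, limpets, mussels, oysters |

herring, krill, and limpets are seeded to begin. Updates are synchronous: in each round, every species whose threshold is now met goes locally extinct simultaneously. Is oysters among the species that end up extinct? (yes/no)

yes

Round 1 — herring, krill, limpets go locally extinct (initial).
Round 2 — checking thresholds:
  brine shrimp: 2 of 2 neighbours ≥ 2, goes locally extinct.
  diatoms: 1 of 2 neighbours ≥ 1, goes locally extinct.
  flatworms: 3 of 7 neighbours < 4, not yet.
  isopods: 1 of 3 neighbours < 3, not yet.
  oysters: 1 of 3 neighbours < 2, not yet.
  plankton: 2 of 5 neighbours ≥ 2, goes locally extinct.
Round 3 — checking thresholds:
  flatworms: 5 of 7 neighbours ≥ 4, goes locally extinct.
  isopods: 1 of 3 neighbours < 3, not yet.
  mussels: 1 of 2 neighbours < 2, not yet.
  oysters: 2 of 3 neighbours ≥ 2, goes locally extinct.
Round 4 — no new extinctions; cascade stops.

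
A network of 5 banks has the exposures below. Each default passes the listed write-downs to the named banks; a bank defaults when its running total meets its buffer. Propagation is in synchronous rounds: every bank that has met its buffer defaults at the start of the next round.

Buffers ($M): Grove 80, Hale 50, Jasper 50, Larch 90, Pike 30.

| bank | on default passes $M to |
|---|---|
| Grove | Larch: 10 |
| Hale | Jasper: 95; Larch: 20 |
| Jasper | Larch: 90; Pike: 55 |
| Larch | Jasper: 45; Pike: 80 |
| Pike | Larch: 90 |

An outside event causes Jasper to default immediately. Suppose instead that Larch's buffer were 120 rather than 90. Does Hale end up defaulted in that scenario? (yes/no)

With Larch's buffer at 120:
Round 1 — Jasper defaults (initial).
  Larch: +90 → 90 < 120
  Pike: +55 → 55 ≥ 30
Round 2 — Pike defaults.
  Larch: +90 → 180 ≥ 120
Round 3 — Larch defaults.
No further defaults.

no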